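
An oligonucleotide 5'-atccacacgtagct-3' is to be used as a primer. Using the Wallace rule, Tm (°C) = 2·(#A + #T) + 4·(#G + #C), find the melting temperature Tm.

Counting bases: G=2, T=3, C=5, A=4
So N_AT = 7 and N_GC = 7.
Tm = 4·7 + 2·7 = 28 + 14 = 42°C

42°C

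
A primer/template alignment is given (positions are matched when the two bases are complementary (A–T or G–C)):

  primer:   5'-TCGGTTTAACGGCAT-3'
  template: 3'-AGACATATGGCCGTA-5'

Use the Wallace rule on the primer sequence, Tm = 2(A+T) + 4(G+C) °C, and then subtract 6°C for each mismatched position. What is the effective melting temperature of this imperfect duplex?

Primer base counts: A=3, T=5, G=4, C=3 → A+T=8, G+C=7
Perfect-match Tm = 2(8) + 4(7) = 16 + 28 = 44°C
Mismatches (positions where the bases are not complementary): 3 (at positions 3, 6, 9)
Effective Tm = 44 − 3×6 = 44 − 18 = 26°C

26°C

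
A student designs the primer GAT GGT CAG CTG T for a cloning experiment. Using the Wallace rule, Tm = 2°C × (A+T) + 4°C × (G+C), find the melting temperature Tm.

40°C

Base counts: G=5, A=2, C=2, T=4
A+T = 6, G+C = 7
Tm = 2×6 + 4×7 = 40°C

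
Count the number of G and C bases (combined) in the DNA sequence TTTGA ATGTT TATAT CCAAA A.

4

Base counts: T=9, A=8, G=2, C=2
G+C = 2 + 2 = 4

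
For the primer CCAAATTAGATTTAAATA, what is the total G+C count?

Base counts: T=6, C=2, A=9, G=1
Total G or C: 1 + 2 = 3

3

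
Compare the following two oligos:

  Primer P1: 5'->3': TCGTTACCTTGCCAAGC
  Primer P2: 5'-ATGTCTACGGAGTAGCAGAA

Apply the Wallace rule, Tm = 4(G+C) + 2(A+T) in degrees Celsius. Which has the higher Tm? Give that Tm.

Primer P2, 58°C

Primer P1: A+T=8, G+C=9 → Tm = 2(8)+4(9) = 52°C
Primer P2: A+T=11, G+C=9 → Tm = 2(11)+4(9) = 58°C
52°C vs 58°C → primer P2 is higher.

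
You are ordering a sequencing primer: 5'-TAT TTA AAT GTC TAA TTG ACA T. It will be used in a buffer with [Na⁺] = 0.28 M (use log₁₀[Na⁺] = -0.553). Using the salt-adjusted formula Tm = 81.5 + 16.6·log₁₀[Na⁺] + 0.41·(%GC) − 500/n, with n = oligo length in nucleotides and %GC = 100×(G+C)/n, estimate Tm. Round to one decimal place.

Length n = 22. Counting bases: C=2, T=10, A=8, G=2
G+C = 4, so %GC = 4/22 × 100 = 18.182%
Salt term: 16.6 × (-0.553) = -9.18
GC term: 0.41 × 18.182 = 7.455; length term: −500/22 = −22.727
Tm = 81.5 + (-9.18) + 7.455 − 22.727 = 57.048 → 57.0°C

57.0°C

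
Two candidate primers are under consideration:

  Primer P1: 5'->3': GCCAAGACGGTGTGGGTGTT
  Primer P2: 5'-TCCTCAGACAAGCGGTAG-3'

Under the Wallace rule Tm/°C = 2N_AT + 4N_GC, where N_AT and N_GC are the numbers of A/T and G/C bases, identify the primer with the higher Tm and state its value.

Primer P1, 64°C

Primer P1: A+T=8, G+C=12 → Tm = 2(8)+4(12) = 64°C
Primer P2: A+T=8, G+C=10 → Tm = 2(8)+4(10) = 56°C
64°C vs 56°C → primer P1 is higher.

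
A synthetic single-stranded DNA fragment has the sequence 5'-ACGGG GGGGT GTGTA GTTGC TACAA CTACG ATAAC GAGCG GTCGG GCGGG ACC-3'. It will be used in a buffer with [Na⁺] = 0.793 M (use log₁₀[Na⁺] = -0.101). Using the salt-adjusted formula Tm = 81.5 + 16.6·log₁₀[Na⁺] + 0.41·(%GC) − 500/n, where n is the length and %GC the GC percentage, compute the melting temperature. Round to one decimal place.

95.9°C

Length n = 53. Base counts: A=11, G=22, T=9, C=11
G+C = 33, so %GC = 33/53 × 100 = 62.264%
Salt term: 16.6 × (-0.101) = -1.677
GC term: 0.41 × 62.264 = 25.528; length term: −500/53 = −9.434
Tm = 81.5 + (-1.677) + 25.528 − 9.434 = 95.917 → 95.9°C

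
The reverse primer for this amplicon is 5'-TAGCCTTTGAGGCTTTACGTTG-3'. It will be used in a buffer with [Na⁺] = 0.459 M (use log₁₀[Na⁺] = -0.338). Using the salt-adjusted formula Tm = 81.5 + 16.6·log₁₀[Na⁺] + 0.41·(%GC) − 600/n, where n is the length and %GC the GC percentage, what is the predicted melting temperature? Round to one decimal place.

67.3°C

Length n = 22. Counting bases: T=9, G=6, C=4, A=3
G+C = 10, so %GC = 10/22 × 100 = 45.455%
Salt term: 16.6 × (-0.338) = -5.611
GC term: 0.41 × 45.455 = 18.637; length term: −600/22 = −27.273
Tm = 81.5 + (-5.611) + 18.637 − 27.273 = 67.253 → 67.3°C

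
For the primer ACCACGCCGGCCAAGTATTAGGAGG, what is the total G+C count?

Scanning the sequence gives A=7, G=8, T=3, C=7.
G+C = 8 + 7 = 15

15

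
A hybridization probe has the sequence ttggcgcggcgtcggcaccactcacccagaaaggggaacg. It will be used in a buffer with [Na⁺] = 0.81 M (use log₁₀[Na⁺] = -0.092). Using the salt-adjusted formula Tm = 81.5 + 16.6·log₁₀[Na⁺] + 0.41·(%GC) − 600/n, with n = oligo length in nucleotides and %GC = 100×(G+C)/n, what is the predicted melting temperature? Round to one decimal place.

92.6°C

Length n = 40. Counting bases: T=4, G=14, C=13, A=9
G+C = 27, so %GC = 27/40 × 100 = 67.5%
Salt term: 16.6 × (-0.092) = -1.527
GC term: 0.41 × 67.5 = 27.675; length term: −600/40 = −15
Tm = 81.5 + (-1.527) + 27.675 − 15 = 92.648 → 92.6°C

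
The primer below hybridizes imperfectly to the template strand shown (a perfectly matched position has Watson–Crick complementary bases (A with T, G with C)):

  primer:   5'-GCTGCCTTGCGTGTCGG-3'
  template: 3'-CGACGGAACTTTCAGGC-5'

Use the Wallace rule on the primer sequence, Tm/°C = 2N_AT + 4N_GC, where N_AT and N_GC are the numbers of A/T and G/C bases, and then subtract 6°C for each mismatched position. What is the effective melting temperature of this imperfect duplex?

34°C

Primer base counts: A=0, T=5, G=7, C=5 → A+T=5, G+C=12
Perfect-match Tm = 2(5) + 4(12) = 10 + 48 = 58°C
Mismatches (positions where the bases are not complementary): 4 (at positions 10, 11, 12, 16)
Effective Tm = 58 − 4×6 = 58 − 24 = 34°C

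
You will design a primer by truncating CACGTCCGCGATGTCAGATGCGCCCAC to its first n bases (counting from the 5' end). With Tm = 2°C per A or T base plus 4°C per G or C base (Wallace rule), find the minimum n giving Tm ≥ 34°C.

First 9 bases: CACGTCCGC → Tm = 32°C (< 34°C)
First 10 bases: CACGTCCGCG → Tm = 36°C (≥ 34°C)
Since every base adds ≥2°C, Tm only increases with n, so the threshold is first crossed at n = 10.

n = 10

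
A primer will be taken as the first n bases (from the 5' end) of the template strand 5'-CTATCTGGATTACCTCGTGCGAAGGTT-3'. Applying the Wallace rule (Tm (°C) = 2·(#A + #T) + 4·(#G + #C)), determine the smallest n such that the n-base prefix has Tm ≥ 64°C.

First 20 bases: CTATCTGGATTACCTCGTGC → Tm = 60°C (< 64°C)
First 21 bases: CTATCTGGATTACCTCGTGCG → Tm = 64°C (≥ 64°C)
Each additional base adds 2°C (A/T) or 4°C (G/C), so Tm is non-decreasing in n; n = 21 is the first length to reach 64°C.

n = 21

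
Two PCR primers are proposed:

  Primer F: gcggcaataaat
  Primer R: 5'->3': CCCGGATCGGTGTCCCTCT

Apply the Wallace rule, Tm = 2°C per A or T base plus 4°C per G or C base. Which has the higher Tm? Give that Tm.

Primer R, 64°C

Primer F: A+T=7, G+C=5 → Tm = 2(7)+4(5) = 34°C
Primer R: A+T=6, G+C=13 → Tm = 2(6)+4(13) = 64°C
34°C vs 64°C → primer R is higher.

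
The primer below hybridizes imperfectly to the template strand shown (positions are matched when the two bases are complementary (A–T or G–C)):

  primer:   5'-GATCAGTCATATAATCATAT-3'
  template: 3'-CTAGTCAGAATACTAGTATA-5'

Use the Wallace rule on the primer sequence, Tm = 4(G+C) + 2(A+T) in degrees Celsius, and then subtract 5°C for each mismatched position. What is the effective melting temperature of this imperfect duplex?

40°C

Primer base counts: A=8, T=7, G=2, C=3 → A+T=15, G+C=5
Perfect-match Tm = 2(15) + 4(5) = 30 + 20 = 50°C
Mismatches (positions where the bases are not complementary): 2 (at positions 9, 13)
Effective Tm = 50 − 2×5 = 50 − 10 = 40°C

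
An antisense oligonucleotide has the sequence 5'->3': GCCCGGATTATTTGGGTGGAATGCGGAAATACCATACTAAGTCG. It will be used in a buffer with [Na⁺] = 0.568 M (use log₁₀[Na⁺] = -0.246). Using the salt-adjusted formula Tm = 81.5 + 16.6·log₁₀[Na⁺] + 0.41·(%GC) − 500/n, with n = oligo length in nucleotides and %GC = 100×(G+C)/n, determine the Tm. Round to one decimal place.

85.6°C

Length n = 44. Scanning the sequence gives G=13, A=12, T=11, C=8.
G+C = 21, so %GC = 21/44 × 100 = 47.727%
Salt term: 16.6 × (-0.246) = -4.084
GC term: 0.41 × 47.727 = 19.568; length term: −500/44 = −11.364
Tm = 81.5 + (-4.084) + 19.568 − 11.364 = 85.62 → 85.6°C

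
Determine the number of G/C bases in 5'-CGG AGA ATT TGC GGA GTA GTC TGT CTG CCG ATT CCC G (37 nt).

C=9, A=6, G=12, T=10
G+C = 12 + 9 = 21

21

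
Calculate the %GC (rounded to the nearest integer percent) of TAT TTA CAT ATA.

Counting bases: G=0, C=1, T=6, A=5
G+C = 0 + 1 = 1 out of 12 bases
%GC = 1/12 × 100 = 8.333% ≈ 8%

8%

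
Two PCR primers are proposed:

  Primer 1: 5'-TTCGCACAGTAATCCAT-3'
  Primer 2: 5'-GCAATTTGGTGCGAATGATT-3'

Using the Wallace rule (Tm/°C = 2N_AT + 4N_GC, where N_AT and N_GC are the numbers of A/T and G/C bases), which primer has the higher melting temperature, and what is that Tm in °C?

Primer 1: A+T=10, G+C=7 → Tm = 2(10)+4(7) = 48°C
Primer 2: A+T=12, G+C=8 → Tm = 2(12)+4(8) = 56°C
48°C vs 56°C → primer 2 is higher.

Primer 2, 56°C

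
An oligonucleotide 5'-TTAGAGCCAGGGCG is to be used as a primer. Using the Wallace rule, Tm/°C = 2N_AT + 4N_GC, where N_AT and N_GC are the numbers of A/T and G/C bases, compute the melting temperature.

C=3, A=3, T=2, G=6
So N_AT = 5 and N_GC = 9.
Tm = 2(5) + 4(9) = 10 + 36 = 46°C

46°C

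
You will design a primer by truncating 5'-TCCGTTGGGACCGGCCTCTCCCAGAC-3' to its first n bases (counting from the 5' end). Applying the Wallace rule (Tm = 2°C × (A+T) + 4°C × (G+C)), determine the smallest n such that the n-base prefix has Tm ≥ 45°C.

First 13 bases: TCCGTTGGGACCG → Tm = 44°C (< 45°C)
First 14 bases: TCCGTTGGGACCGG → Tm = 48°C (≥ 45°C)
Since every base adds ≥2°C, Tm only increases with n, so the threshold is first crossed at n = 14.

n = 14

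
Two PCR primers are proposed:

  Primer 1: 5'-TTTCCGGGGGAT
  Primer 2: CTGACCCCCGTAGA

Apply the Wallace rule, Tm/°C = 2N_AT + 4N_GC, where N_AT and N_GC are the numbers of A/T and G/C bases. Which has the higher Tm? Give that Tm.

Primer 1: A+T=5, G+C=7 → Tm = 2(5)+4(7) = 38°C
Primer 2: A+T=5, G+C=9 → Tm = 2(5)+4(9) = 46°C
38°C vs 46°C → primer 2 is higher.

Primer 2, 46°C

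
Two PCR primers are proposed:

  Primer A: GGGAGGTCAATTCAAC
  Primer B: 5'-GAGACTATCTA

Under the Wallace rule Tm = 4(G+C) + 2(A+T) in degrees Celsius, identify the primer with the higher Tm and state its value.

Primer A, 48°C

Primer A: A+T=8, G+C=8 → Tm = 2(8)+4(8) = 48°C
Primer B: A+T=7, G+C=4 → Tm = 2(7)+4(4) = 30°C
48°C vs 30°C → primer A is higher.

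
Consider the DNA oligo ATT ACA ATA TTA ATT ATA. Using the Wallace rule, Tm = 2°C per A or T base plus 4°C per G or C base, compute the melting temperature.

38°C

A=9, T=8, C=1, G=0
AT pairs contribute 17, GC pairs contribute 1.
Tm = 2×17 + 4×1 = 38°C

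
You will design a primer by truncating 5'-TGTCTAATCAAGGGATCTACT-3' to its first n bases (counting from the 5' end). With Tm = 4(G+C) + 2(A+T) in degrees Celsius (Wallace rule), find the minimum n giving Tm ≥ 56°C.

First 19 bases: TGTCTAATCAAGGGATCTA → Tm = 52°C (< 56°C)
First 20 bases: TGTCTAATCAAGGGATCTAC → Tm = 56°C (≥ 56°C)
Since every base adds ≥2°C, Tm only increases with n, so the threshold is first crossed at n = 20.

n = 20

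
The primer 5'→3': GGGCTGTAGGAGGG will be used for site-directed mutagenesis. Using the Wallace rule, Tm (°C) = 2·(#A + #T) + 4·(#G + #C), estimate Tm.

48°C

A=2, C=1, T=2, G=9
AT pairs contribute 4, GC pairs contribute 10.
Tm = 2×4 + 4×10 = 48°C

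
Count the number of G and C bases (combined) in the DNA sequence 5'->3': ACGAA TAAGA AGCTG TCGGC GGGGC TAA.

Base counts: G=10, A=9, C=5, T=4
G+C = 10 + 5 = 15

15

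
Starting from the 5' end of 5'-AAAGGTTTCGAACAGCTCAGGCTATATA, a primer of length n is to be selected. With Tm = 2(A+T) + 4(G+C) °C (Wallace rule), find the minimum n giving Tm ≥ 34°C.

First 12 bases: AAAGGTTTCGAA → Tm = 32°C (< 34°C)
First 13 bases: AAAGGTTTCGAAC → Tm = 36°C (≥ 34°C)
Each additional base adds 2°C (A/T) or 4°C (G/C), so Tm is non-decreasing in n; n = 13 is the first length to reach 34°C.

n = 13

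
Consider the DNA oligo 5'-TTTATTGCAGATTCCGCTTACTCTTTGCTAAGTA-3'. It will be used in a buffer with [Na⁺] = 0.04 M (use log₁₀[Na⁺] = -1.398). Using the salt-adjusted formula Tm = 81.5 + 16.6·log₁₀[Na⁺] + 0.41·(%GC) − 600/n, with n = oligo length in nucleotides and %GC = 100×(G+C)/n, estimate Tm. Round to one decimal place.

55.1°C

Length n = 34. Scanning the sequence gives A=7, G=5, C=7, T=15.
G+C = 12, so %GC = 12/34 × 100 = 35.294%
Salt term: 16.6 × (-1.398) = -23.207
GC term: 0.41 × 35.294 = 14.471; length term: −600/34 = −17.647
Tm = 81.5 + (-23.207) + 14.471 − 17.647 = 55.117 → 55.1°C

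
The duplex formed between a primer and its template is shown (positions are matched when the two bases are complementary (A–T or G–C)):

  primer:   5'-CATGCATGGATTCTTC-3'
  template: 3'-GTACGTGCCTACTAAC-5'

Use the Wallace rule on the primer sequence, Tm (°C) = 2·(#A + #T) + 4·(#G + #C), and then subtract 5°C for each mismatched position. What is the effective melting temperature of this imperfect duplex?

26°C

Primer base counts: A=3, T=6, G=3, C=4 → A+T=9, G+C=7
Perfect-match Tm = 2(9) + 4(7) = 18 + 28 = 46°C
Mismatches (positions where the bases are not complementary): 4 (at positions 7, 12, 13, 16)
Effective Tm = 46 − 4×5 = 46 − 20 = 26°C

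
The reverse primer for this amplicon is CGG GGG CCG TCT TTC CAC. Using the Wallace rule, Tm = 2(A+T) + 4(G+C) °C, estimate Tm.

Scanning the sequence gives C=7, A=1, T=4, G=6.
AT pairs contribute 5, GC pairs contribute 13.
Tm = 4·13 + 2·5 = 52 + 10 = 62°C

62°C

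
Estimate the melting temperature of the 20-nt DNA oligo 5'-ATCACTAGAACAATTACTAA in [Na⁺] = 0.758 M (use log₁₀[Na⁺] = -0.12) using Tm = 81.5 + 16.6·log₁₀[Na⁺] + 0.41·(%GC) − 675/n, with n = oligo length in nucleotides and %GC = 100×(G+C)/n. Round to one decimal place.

56.0°C

Length n = 20. Scanning the sequence gives G=1, C=4, T=5, A=10.
G+C = 5, so %GC = 5/20 × 100 = 25%
Salt term: 16.6 × (-0.12) = -1.992
GC term: 0.41 × 25 = 10.25; length term: −675/20 = −33.75
Tm = 81.5 + (-1.992) + 10.25 − 33.75 = 56.008 → 56.0°C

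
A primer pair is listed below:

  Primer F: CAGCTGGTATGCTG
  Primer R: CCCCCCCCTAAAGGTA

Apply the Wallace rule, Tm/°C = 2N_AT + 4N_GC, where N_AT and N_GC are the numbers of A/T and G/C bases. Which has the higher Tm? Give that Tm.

Primer F: A+T=6, G+C=8 → Tm = 2(6)+4(8) = 44°C
Primer R: A+T=6, G+C=10 → Tm = 2(6)+4(10) = 52°C
44°C vs 52°C → primer R is higher.

Primer R, 52°C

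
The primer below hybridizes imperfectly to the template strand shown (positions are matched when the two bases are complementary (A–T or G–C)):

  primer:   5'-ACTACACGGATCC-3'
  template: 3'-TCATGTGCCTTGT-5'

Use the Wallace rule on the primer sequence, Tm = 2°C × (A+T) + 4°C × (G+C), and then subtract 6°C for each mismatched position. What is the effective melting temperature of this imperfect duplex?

22°C

Primer base counts: A=4, T=2, G=2, C=5 → A+T=6, G+C=7
Perfect-match Tm = 2(6) + 4(7) = 12 + 28 = 40°C
Mismatches (positions where the bases are not complementary): 3 (at positions 2, 11, 13)
Effective Tm = 40 − 3×6 = 40 − 18 = 22°C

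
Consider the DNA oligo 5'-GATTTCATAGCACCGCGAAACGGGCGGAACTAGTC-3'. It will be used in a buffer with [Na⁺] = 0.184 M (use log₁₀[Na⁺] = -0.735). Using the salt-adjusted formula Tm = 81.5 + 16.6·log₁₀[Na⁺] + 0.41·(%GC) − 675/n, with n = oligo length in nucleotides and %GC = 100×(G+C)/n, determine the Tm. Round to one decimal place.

Length n = 35. Base counts: C=9, T=6, G=10, A=10
G+C = 19, so %GC = 19/35 × 100 = 54.286%
Salt term: 16.6 × (-0.735) = -12.201
GC term: 0.41 × 54.286 = 22.257; length term: −675/35 = −19.286
Tm = 81.5 + (-12.201) + 22.257 − 19.286 = 72.27 → 72.3°C

72.3°C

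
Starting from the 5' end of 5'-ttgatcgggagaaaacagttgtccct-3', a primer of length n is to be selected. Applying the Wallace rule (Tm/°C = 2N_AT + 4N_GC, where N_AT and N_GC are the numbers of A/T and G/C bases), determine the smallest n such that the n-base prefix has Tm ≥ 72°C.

First 24 bases: TTGATCGGGAGAAAACAGTTGTCC → Tm = 70°C (< 72°C)
First 25 bases: TTGATCGGGAGAAAACAGTTGTCCC → Tm = 74°C (≥ 72°C)
Since every base adds ≥2°C, Tm only increases with n, so the threshold is first crossed at n = 25.

n = 25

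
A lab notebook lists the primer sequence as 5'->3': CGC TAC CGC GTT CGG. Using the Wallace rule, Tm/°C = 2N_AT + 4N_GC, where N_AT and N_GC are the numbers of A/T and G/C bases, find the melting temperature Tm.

52°C

Scanning the sequence gives A=1, G=5, C=6, T=3.
A+T = 4, G+C = 11
Tm = 2(4) + 4(11) = 8 + 44 = 52°C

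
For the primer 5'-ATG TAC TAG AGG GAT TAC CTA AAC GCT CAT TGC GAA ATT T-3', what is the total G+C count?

15

Base counts: G=8, C=7, A=13, T=12
G+C = 8 + 7 = 15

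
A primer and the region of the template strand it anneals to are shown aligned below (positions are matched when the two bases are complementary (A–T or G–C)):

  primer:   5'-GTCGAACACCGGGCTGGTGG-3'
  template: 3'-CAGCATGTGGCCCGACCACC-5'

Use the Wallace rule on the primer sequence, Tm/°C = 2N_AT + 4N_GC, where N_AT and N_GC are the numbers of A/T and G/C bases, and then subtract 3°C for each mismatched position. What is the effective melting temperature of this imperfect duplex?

Primer base counts: A=3, T=3, G=9, C=5 → A+T=6, G+C=14
Perfect-match Tm = 2(6) + 4(14) = 12 + 56 = 68°C
Mismatches (positions where the bases are not complementary): 1 (at position 5)
Effective Tm = 68 − 1×3 = 68 − 3 = 65°C

65°C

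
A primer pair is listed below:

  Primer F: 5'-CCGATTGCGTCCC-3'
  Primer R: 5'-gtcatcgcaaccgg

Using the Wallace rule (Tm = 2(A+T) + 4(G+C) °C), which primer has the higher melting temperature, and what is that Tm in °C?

Primer F: A+T=4, G+C=9 → Tm = 2(4)+4(9) = 44°C
Primer R: A+T=5, G+C=9 → Tm = 2(5)+4(9) = 46°C
44°C vs 46°C → primer R is higher.

Primer R, 46°C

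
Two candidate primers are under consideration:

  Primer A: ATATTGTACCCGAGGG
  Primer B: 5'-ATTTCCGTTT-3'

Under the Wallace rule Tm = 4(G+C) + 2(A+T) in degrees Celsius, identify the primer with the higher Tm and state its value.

Primer A, 48°C

Primer A: A+T=8, G+C=8 → Tm = 2(8)+4(8) = 48°C
Primer B: A+T=7, G+C=3 → Tm = 2(7)+4(3) = 26°C
48°C vs 26°C → primer A is higher.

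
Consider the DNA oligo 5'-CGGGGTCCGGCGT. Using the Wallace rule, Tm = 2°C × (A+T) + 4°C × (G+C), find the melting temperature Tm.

48°C

Scanning the sequence gives G=7, A=0, C=4, T=2.
AT pairs contribute 2, GC pairs contribute 11.
Tm = 4·11 + 2·2 = 44 + 4 = 48°C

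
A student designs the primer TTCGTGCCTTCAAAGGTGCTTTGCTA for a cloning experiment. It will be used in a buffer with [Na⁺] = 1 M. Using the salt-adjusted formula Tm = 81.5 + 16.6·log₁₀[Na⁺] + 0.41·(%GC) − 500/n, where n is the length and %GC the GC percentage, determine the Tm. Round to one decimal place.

81.2°C

Length n = 26. Scanning the sequence gives T=10, G=6, A=4, C=6.
G+C = 12, so %GC = 12/26 × 100 = 46.154%
Salt term: 16.6 × (0) = 0
GC term: 0.41 × 46.154 = 18.923; length term: −500/26 = −19.231
Tm = 81.5 + (0) + 18.923 − 19.231 = 81.192 → 81.2°C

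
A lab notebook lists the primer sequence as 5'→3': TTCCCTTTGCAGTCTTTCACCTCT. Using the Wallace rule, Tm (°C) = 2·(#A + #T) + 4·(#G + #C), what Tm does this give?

70°C

Scanning the sequence gives C=9, G=2, T=11, A=2.
A+T = 13, G+C = 11
Tm = 2(13) + 4(11) = 26 + 44 = 70°C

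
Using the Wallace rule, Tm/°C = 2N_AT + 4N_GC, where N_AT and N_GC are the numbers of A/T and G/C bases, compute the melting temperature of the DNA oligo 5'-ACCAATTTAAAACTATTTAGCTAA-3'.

58°C

Counting bases: A=11, G=1, T=8, C=4
AT pairs contribute 19, GC pairs contribute 5.
Tm = 4·5 + 2·19 = 20 + 38 = 58°C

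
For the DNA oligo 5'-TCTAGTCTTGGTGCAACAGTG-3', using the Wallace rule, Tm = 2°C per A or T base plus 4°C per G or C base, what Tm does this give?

62°C

G=6, C=4, T=7, A=4
AT pairs contribute 11, GC pairs contribute 10.
Tm = 4·10 + 2·11 = 40 + 22 = 62°C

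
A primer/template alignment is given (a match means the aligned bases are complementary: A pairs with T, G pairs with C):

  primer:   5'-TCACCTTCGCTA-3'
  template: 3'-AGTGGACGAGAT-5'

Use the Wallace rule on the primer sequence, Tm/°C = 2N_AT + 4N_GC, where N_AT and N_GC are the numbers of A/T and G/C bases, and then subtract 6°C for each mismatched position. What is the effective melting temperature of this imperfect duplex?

24°C

Primer base counts: A=2, T=4, G=1, C=5 → A+T=6, G+C=6
Perfect-match Tm = 2(6) + 4(6) = 12 + 24 = 36°C
Mismatches (positions where the bases are not complementary): 2 (at positions 7, 9)
Effective Tm = 36 − 2×6 = 36 − 12 = 24°C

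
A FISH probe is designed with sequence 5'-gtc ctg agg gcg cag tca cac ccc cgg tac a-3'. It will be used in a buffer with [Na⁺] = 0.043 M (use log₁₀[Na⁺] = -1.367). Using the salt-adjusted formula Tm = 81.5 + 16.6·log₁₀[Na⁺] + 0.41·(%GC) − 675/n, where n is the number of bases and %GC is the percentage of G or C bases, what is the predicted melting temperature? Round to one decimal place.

64.8°C

Length n = 31. Counting bases: G=9, C=12, A=6, T=4
G+C = 21, so %GC = 21/31 × 100 = 67.742%
Salt term: 16.6 × (-1.367) = -22.692
GC term: 0.41 × 67.742 = 27.774; length term: −675/31 = −21.774
Tm = 81.5 + (-22.692) + 27.774 − 21.774 = 64.808 → 64.8°C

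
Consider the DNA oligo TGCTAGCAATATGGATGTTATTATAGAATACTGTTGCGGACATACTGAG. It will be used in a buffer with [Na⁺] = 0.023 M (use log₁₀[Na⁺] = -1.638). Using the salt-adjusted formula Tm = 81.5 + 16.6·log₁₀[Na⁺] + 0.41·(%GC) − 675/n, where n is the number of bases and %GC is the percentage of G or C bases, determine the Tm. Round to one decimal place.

55.6°C

Length n = 49. T=16, C=6, G=12, A=15
G+C = 18, so %GC = 18/49 × 100 = 36.735%
Salt term: 16.6 × (-1.638) = -27.191
GC term: 0.41 × 36.735 = 15.061; length term: −675/49 = −13.776
Tm = 81.5 + (-27.191) + 15.061 − 13.776 = 55.594 → 55.6°C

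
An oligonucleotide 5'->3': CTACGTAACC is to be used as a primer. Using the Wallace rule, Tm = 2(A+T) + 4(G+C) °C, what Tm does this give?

30°C

Base counts: T=2, C=4, G=1, A=3
So N_AT = 5 and N_GC = 5.
Tm = 2(5) + 4(5) = 10 + 20 = 30°C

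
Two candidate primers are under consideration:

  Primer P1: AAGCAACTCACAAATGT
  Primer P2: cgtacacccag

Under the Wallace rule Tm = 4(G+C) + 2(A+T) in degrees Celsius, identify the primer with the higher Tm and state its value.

Primer P1, 46°C

Primer P1: A+T=11, G+C=6 → Tm = 2(11)+4(6) = 46°C
Primer P2: A+T=4, G+C=7 → Tm = 2(4)+4(7) = 36°C
46°C vs 36°C → primer P1 is higher.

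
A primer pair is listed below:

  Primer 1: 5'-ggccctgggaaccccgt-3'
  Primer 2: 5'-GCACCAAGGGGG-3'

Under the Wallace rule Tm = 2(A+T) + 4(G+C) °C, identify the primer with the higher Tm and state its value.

Primer 1, 60°C

Primer 1: A+T=4, G+C=13 → Tm = 2(4)+4(13) = 60°C
Primer 2: A+T=3, G+C=9 → Tm = 2(3)+4(9) = 42°C
60°C vs 42°C → primer 1 is higher.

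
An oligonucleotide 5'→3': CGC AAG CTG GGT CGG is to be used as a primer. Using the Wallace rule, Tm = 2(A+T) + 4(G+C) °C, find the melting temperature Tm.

Scanning the sequence gives C=4, A=2, T=2, G=7.
A+T = 4, G+C = 11
Tm = 2×4 + 4×11 = 52°C

52°C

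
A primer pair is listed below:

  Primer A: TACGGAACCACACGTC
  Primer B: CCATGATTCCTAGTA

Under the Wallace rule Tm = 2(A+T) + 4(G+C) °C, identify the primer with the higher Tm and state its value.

Primer A: A+T=7, G+C=9 → Tm = 2(7)+4(9) = 50°C
Primer B: A+T=9, G+C=6 → Tm = 2(9)+4(6) = 42°C
50°C vs 42°C → primer A is higher.

Primer A, 50°C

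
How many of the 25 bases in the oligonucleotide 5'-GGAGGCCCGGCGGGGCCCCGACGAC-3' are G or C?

C=10, G=12, A=3, T=0
G+C = 12 + 10 = 22

22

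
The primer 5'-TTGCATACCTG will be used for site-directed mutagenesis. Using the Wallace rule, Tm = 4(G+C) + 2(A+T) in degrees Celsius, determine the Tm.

32°C

Base counts: C=3, T=4, G=2, A=2
So N_AT = 6 and N_GC = 5.
Tm = 2×6 + 4×5 = 32°C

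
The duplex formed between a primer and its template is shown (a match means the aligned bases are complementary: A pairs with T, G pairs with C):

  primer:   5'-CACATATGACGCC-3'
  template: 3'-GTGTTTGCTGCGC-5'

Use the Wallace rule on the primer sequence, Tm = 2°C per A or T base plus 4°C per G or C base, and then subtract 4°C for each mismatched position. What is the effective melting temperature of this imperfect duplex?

28°C

Primer base counts: A=4, T=2, G=2, C=5 → A+T=6, G+C=7
Perfect-match Tm = 2(6) + 4(7) = 12 + 28 = 40°C
Mismatches (positions where the bases are not complementary): 3 (at positions 5, 7, 13)
Effective Tm = 40 − 3×4 = 40 − 12 = 28°C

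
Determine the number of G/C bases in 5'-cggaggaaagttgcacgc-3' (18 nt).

Scanning the sequence gives T=2, C=4, A=5, G=7.
G+C = 7 + 4 = 11

11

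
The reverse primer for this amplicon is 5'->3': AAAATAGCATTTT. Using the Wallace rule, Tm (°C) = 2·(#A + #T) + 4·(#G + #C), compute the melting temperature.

Base counts: C=1, T=5, G=1, A=6
A+T = 11, G+C = 2
Tm = 2×11 + 4×2 = 30°C

30°C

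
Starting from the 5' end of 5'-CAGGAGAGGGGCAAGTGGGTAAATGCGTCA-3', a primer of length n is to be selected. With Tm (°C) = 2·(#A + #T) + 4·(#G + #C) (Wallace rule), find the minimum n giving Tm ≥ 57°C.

n = 18

First 17 bases: CAGGAGAGGGGCAAGTG → Tm = 56°C (< 57°C)
First 18 bases: CAGGAGAGGGGCAAGTGG → Tm = 60°C (≥ 57°C)
Each additional base adds 2°C (A/T) or 4°C (G/C), so Tm is non-decreasing in n; n = 18 is the first length to reach 57°C.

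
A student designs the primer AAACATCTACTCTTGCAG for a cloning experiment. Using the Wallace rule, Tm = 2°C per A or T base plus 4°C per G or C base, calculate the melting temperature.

50°C

Scanning the sequence gives G=2, C=5, T=5, A=6.
AT pairs contribute 11, GC pairs contribute 7.
Tm = 4·7 + 2·11 = 28 + 22 = 50°C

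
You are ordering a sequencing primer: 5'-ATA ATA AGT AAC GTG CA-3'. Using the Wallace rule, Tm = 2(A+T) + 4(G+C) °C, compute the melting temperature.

44°C

Counting bases: T=4, A=8, G=3, C=2
So N_AT = 12 and N_GC = 5.
Tm = 4·5 + 2·12 = 20 + 24 = 44°C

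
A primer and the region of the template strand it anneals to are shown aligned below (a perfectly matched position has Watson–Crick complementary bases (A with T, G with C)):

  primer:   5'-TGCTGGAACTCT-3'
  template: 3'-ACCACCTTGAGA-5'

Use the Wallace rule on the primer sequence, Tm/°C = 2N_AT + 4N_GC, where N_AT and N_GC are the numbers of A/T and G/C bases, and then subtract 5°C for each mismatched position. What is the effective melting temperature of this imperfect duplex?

31°C

Primer base counts: A=2, T=4, G=3, C=3 → A+T=6, G+C=6
Perfect-match Tm = 2(6) + 4(6) = 12 + 24 = 36°C
Mismatches (positions where the bases are not complementary): 1 (at position 3)
Effective Tm = 36 − 1×5 = 36 − 5 = 31°C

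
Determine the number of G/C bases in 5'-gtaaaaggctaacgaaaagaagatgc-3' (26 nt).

10

Base counts: G=7, A=13, T=3, C=3
G+C = 7 + 3 = 10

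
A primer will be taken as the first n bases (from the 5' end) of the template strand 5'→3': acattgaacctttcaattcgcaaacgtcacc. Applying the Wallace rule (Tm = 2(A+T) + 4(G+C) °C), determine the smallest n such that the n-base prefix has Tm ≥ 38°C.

First 13 bases: ACATTGAACCTTT → Tm = 34°C (< 38°C)
First 14 bases: ACATTGAACCTTTC → Tm = 38°C (≥ 38°C)
Since every base adds ≥2°C, Tm only increases with n, so the threshold is first crossed at n = 14.

n = 14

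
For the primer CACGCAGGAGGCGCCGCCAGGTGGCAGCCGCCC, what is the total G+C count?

27

T=1, A=5, G=13, C=14
G+C = 13 + 14 = 27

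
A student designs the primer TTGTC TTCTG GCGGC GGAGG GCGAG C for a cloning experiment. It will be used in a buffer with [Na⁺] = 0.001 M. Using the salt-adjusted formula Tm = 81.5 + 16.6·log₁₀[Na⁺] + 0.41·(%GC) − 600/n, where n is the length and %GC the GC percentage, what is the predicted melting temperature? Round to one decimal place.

Length n = 26. Base counts: A=2, T=6, G=12, C=6
G+C = 18, so %GC = 18/26 × 100 = 69.231%
Salt term: 16.6 × (-3) = -49.8
GC term: 0.41 × 69.231 = 28.385; length term: −600/26 = −23.077
Tm = 81.5 + (-49.8) + 28.385 − 23.077 = 37.008 → 37.0°C

37.0°C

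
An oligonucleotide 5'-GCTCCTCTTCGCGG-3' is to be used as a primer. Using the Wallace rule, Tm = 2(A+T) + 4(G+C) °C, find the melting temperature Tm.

48°C

Counting bases: G=4, T=4, A=0, C=6
So N_AT = 4 and N_GC = 10.
Tm = 2(4) + 4(10) = 8 + 40 = 48°C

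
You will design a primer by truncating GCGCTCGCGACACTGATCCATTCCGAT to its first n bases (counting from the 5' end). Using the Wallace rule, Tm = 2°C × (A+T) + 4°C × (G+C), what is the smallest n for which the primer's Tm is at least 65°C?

n = 20

First 19 bases: GCGCTCGCGACACTGATCC → Tm = 64°C (< 65°C)
First 20 bases: GCGCTCGCGACACTGATCCA → Tm = 66°C (≥ 65°C)
Each additional base adds 2°C (A/T) or 4°C (G/C), so Tm is non-decreasing in n; n = 20 is the first length to reach 65°C.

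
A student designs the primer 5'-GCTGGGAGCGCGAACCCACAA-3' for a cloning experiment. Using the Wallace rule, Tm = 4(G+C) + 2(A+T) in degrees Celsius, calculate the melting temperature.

G=7, C=7, A=6, T=1
A+T = 7, G+C = 14
Tm = 2×7 + 4×14 = 70°C

70°C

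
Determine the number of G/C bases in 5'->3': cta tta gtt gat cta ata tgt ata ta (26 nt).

5

Base counts: A=9, C=2, G=3, T=12
Total G or C: 3 + 2 = 5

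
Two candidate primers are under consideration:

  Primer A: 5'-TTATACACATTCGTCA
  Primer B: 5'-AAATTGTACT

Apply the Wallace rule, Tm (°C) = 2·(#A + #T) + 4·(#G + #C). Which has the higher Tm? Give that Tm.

Primer A, 42°C

Primer A: A+T=11, G+C=5 → Tm = 2(11)+4(5) = 42°C
Primer B: A+T=8, G+C=2 → Tm = 2(8)+4(2) = 24°C
42°C vs 24°C → primer A is higher.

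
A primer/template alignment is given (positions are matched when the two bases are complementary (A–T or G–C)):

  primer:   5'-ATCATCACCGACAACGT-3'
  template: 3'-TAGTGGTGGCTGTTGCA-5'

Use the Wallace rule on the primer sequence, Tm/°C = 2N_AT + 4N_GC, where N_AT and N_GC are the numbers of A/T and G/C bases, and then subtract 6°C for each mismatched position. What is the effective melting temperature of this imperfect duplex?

44°C

Primer base counts: A=6, T=3, G=2, C=6 → A+T=9, G+C=8
Perfect-match Tm = 2(9) + 4(8) = 18 + 32 = 50°C
Mismatches (positions where the bases are not complementary): 1 (at position 5)
Effective Tm = 50 − 1×6 = 50 − 6 = 44°C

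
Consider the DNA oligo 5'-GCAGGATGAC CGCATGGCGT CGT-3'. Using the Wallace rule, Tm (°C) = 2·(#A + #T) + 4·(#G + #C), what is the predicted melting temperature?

Counting bases: A=4, G=9, C=6, T=4
AT pairs contribute 8, GC pairs contribute 15.
Tm = 2×8 + 4×15 = 76°C

76°C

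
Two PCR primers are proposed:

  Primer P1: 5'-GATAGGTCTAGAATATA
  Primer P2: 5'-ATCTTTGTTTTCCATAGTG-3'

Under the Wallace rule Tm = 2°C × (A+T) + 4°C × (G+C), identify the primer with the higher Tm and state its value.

Primer P2, 50°C

Primer P1: A+T=12, G+C=5 → Tm = 2(12)+4(5) = 44°C
Primer P2: A+T=13, G+C=6 → Tm = 2(13)+4(6) = 50°C
44°C vs 50°C → primer P2 is higher.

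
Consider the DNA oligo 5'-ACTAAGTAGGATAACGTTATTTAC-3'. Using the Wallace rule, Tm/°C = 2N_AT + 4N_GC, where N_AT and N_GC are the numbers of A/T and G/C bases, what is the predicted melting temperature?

62°C

G=4, C=3, T=8, A=9
AT pairs contribute 17, GC pairs contribute 7.
Tm = 2(17) + 4(7) = 34 + 28 = 62°C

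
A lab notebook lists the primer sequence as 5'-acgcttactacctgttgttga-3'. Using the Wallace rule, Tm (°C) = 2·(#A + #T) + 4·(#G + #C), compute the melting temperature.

60°C

Base counts: A=4, C=5, G=4, T=8
AT pairs contribute 12, GC pairs contribute 9.
Tm = 4·9 + 2·12 = 36 + 24 = 60°C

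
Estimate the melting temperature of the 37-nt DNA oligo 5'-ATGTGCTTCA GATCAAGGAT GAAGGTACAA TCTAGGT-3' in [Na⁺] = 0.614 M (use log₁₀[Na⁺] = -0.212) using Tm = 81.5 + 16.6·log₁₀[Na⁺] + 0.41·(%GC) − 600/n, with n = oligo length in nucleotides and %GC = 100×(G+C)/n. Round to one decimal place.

Length n = 37. Counting bases: A=12, C=5, G=10, T=10
G+C = 15, so %GC = 15/37 × 100 = 40.541%
Salt term: 16.6 × (-0.212) = -3.519
GC term: 0.41 × 40.541 = 16.622; length term: −600/37 = −16.216
Tm = 81.5 + (-3.519) + 16.622 − 16.216 = 78.387 → 78.4°C

78.4°C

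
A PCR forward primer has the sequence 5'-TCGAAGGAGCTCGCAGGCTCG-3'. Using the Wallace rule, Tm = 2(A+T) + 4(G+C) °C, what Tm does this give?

70°C

Counting bases: A=4, G=8, C=6, T=3
So N_AT = 7 and N_GC = 14.
Tm = 4·14 + 2·7 = 56 + 14 = 70°C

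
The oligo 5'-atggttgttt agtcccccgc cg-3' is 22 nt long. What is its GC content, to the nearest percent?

59%

Counting bases: A=2, G=6, C=7, T=7
G+C = 6 + 7 = 13 out of 22 bases
%GC = 13/22 × 100 = 59.09% ≈ 59%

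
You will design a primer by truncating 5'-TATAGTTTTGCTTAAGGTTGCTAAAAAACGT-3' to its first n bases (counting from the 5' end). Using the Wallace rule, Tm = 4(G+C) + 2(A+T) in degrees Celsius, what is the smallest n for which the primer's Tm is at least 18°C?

First 7 bases: TATAGTT → Tm = 16°C (< 18°C)
First 8 bases: TATAGTTT → Tm = 18°C (≥ 18°C)
Each additional base adds 2°C (A/T) or 4°C (G/C), so Tm is non-decreasing in n; n = 8 is the first length to reach 18°C.

n = 8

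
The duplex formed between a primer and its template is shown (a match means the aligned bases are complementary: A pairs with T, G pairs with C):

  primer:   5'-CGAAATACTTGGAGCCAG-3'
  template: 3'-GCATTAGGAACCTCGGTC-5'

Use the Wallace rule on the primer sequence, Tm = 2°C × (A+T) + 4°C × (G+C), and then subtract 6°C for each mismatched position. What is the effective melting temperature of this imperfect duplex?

42°C

Primer base counts: A=6, T=3, G=5, C=4 → A+T=9, G+C=9
Perfect-match Tm = 2(9) + 4(9) = 18 + 36 = 54°C
Mismatches (positions where the bases are not complementary): 2 (at positions 3, 7)
Effective Tm = 54 − 2×6 = 54 − 12 = 42°C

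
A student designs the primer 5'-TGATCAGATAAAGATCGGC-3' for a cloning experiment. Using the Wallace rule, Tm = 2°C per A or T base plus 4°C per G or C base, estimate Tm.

54°C

G=5, T=4, C=3, A=7
AT pairs contribute 11, GC pairs contribute 8.
Tm = 2(11) + 4(8) = 22 + 32 = 54°C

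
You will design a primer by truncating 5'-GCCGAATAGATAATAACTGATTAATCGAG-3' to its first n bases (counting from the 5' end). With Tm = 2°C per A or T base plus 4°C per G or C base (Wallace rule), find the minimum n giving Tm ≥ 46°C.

n = 17

First 16 bases: GCCGAATAGATAATAA → Tm = 42°C (< 46°C)
First 17 bases: GCCGAATAGATAATAAC → Tm = 46°C (≥ 46°C)
Each additional base adds 2°C (A/T) or 4°C (G/C), so Tm is non-decreasing in n; n = 17 is the first length to reach 46°C.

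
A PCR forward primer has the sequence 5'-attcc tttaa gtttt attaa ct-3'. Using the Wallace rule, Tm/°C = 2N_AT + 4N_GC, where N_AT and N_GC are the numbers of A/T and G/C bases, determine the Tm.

52°C

Scanning the sequence gives C=3, T=12, G=1, A=6.
So N_AT = 18 and N_GC = 4.
Tm = 2×18 + 4×4 = 52°C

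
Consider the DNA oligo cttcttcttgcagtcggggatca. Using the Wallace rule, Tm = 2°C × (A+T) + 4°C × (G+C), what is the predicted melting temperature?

C=6, A=3, T=8, G=6
A+T = 11, G+C = 12
Tm = 2×11 + 4×12 = 70°C

70°C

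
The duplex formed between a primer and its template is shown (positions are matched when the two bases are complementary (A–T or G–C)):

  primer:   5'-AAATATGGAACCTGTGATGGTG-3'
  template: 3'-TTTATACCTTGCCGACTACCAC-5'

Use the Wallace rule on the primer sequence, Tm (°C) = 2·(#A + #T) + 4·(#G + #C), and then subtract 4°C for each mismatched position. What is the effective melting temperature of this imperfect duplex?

50°C

Primer base counts: A=7, T=6, G=7, C=2 → A+T=13, G+C=9
Perfect-match Tm = 2(13) + 4(9) = 26 + 36 = 62°C
Mismatches (positions where the bases are not complementary): 3 (at positions 12, 13, 14)
Effective Tm = 62 − 3×4 = 62 − 12 = 50°C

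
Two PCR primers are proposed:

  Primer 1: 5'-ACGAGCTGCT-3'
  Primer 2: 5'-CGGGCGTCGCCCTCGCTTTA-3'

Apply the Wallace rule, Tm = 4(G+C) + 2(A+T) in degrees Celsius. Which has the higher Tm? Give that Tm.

Primer 2, 68°C

Primer 1: A+T=4, G+C=6 → Tm = 2(4)+4(6) = 32°C
Primer 2: A+T=6, G+C=14 → Tm = 2(6)+4(14) = 68°C
32°C vs 68°C → primer 2 is higher.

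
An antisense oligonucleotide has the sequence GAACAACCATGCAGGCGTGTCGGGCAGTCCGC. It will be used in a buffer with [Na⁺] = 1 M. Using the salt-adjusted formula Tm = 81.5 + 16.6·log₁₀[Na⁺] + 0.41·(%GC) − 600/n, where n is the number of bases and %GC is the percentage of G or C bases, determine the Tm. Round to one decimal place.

89.7°C

Length n = 32. Counting bases: G=11, C=10, A=7, T=4
G+C = 21, so %GC = 21/32 × 100 = 65.625%
Salt term: 16.6 × (0) = 0
GC term: 0.41 × 65.625 = 26.906; length term: −600/32 = −18.75
Tm = 81.5 + (0) + 26.906 − 18.75 = 89.656 → 89.7°C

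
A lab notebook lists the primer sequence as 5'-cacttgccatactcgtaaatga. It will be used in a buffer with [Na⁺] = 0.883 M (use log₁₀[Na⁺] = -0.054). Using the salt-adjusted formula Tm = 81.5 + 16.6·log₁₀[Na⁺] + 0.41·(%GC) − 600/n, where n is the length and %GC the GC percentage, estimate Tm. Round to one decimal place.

Length n = 22. Scanning the sequence gives C=6, G=3, T=6, A=7.
G+C = 9, so %GC = 9/22 × 100 = 40.909%
Salt term: 16.6 × (-0.054) = -0.896
GC term: 0.41 × 40.909 = 16.773; length term: −600/22 = −27.273
Tm = 81.5 + (-0.896) + 16.773 − 27.273 = 70.104 → 70.1°C

70.1°C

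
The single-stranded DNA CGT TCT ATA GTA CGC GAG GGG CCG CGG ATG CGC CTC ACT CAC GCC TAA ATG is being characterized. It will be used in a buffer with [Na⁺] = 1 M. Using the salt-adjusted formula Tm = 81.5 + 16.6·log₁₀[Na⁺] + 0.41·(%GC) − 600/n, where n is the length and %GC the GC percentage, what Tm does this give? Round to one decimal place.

94.7°C

Length n = 51. Counting bases: C=16, A=10, G=15, T=10
G+C = 31, so %GC = 31/51 × 100 = 60.784%
Salt term: 16.6 × (0) = 0
GC term: 0.41 × 60.784 = 24.921; length term: −600/51 = −11.765
Tm = 81.5 + (0) + 24.921 − 11.765 = 94.656 → 94.7°C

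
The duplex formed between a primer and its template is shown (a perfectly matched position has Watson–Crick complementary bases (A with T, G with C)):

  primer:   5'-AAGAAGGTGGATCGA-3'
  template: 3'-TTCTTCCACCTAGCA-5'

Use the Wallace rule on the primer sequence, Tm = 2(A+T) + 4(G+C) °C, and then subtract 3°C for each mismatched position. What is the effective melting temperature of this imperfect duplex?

41°C

Primer base counts: A=6, T=2, G=6, C=1 → A+T=8, G+C=7
Perfect-match Tm = 2(8) + 4(7) = 16 + 28 = 44°C
Mismatches (positions where the bases are not complementary): 1 (at position 15)
Effective Tm = 44 − 1×3 = 44 − 3 = 41°C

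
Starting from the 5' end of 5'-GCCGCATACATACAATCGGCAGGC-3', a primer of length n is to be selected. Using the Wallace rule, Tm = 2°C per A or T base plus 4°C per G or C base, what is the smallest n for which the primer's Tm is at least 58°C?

n = 19

First 18 bases: GCCGCATACATACAATCG → Tm = 54°C (< 58°C)
First 19 bases: GCCGCATACATACAATCGG → Tm = 58°C (≥ 58°C)
Each additional base adds 2°C (A/T) or 4°C (G/C), so Tm is non-decreasing in n; n = 19 is the first length to reach 58°C.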